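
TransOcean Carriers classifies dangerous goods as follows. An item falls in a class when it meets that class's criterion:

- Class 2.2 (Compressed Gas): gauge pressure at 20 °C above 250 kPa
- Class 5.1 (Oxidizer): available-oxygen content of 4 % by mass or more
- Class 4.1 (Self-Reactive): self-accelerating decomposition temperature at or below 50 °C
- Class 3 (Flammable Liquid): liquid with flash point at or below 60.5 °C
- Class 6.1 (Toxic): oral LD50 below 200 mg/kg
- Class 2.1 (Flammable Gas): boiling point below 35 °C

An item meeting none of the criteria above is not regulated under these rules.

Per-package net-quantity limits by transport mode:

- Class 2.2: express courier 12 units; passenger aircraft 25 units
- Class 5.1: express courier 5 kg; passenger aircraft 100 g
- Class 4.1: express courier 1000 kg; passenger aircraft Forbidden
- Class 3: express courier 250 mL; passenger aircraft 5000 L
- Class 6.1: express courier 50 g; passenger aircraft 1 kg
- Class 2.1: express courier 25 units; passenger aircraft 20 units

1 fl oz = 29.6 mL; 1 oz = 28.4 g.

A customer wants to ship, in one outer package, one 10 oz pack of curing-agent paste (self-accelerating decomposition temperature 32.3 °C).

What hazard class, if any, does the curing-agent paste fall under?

Class 4.1

The curing-agent paste has self-accelerating decomposition temperature 32.3 °C, which is ≤ 50 °C, so it is Class 4.1 (Self-Reactive).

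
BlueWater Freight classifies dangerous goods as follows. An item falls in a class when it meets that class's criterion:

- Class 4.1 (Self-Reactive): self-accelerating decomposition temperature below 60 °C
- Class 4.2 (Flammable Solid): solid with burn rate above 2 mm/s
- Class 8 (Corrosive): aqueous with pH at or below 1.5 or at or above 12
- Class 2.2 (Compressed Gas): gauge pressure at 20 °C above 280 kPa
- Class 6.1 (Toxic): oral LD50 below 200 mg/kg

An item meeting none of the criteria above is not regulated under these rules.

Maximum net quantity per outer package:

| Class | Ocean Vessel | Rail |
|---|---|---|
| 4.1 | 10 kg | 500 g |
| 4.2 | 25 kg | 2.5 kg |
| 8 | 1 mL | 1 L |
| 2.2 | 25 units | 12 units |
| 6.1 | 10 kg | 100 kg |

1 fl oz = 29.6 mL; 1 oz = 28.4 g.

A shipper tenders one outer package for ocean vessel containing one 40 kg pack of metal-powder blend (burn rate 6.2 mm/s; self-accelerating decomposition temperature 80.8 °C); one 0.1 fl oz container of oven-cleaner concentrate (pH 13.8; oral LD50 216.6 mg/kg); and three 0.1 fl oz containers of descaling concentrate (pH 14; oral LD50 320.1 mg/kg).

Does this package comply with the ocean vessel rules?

The metal-powder blend has burn rate 6.2 mm/s, which is > 2 mm/s, so it is Class 4.2 (Flammable Solid).
Oven-cleaner concentrate: pH 13.8 ≥ 12 → Class 8 (Corrosive).
With pH 14 (≥ 12), the descaling concentrate falls in Class 8.
Total Class 8: (one 0.1 fl oz container = 2.96 mL) + (three 0.1 fl oz containers = 8.88 mL) = 11.84 mL.
11.84 mL > 1 mL (ocean vessel limit, Class 8) — over the limit.
Class 4.2 quantity: 40 kg.
40 kg exceeds the ocean vessel limit of 25 kg for Class 4.2.

No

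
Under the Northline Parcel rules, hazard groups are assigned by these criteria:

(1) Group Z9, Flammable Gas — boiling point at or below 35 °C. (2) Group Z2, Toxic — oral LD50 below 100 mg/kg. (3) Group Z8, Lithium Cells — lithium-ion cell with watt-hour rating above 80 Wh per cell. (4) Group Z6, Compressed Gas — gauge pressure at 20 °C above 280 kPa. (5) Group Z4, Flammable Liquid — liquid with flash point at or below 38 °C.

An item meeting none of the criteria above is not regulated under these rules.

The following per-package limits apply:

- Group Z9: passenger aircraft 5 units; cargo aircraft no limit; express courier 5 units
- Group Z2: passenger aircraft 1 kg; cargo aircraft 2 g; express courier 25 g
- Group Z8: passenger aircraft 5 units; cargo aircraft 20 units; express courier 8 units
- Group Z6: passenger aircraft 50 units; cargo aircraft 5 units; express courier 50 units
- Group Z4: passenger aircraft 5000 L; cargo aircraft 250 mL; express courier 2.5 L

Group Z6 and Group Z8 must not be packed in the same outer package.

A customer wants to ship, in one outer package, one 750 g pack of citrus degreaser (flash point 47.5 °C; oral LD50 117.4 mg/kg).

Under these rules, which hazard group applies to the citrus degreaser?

oral LD50 117.4 mg/kg is not below 100 mg/kg, so Group Z2 does not apply.
flash point 47.5 °C is not below 38 °C, so Group Z4 does not apply.
No criterion is met, so the item is not regulated.

Not regulated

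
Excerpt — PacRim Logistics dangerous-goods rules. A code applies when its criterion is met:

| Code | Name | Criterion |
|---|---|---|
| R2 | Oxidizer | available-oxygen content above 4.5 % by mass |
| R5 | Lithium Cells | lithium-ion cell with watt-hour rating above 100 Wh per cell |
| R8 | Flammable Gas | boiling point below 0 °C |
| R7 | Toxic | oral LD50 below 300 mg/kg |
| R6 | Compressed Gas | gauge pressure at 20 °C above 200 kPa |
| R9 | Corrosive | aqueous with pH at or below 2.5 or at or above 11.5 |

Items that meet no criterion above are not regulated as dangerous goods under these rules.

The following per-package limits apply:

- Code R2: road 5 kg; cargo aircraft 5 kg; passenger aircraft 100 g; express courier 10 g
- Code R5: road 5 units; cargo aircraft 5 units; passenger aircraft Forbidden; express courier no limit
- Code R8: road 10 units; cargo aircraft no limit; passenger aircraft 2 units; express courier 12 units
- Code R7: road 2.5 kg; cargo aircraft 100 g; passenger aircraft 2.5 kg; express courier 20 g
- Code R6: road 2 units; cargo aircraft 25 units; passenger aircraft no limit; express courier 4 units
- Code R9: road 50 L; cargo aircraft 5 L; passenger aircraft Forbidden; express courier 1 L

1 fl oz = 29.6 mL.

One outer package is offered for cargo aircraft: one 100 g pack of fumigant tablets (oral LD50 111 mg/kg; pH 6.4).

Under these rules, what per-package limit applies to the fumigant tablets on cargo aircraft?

Fumigant tablets: oral LD50 111 mg/kg < 300 mg/kg → Code R7 (Toxic).
The cargo aircraft limit for Code R7 is 100 g.

100 g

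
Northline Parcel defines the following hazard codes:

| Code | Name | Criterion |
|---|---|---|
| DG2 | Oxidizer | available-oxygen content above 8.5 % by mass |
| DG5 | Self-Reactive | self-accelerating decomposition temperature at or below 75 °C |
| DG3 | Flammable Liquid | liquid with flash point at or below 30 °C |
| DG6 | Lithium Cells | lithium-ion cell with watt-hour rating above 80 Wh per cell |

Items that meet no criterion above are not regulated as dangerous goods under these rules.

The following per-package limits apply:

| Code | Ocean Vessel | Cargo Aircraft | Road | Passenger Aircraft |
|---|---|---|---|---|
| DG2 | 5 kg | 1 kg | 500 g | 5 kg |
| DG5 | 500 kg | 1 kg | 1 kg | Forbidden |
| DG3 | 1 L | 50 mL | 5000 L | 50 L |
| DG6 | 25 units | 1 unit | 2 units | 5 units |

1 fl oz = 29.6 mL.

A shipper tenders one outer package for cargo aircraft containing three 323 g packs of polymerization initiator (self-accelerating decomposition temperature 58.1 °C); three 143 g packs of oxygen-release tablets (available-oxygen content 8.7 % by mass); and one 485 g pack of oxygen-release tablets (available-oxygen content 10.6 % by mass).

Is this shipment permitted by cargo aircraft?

With self-accelerating decomposition temperature 58.1 °C (≤ 75 °C), the polymerization initiator falls in Code DG5.
The oxygen-release tablets have available-oxygen content 8.7 % by mass, which is > 8.5 % by mass, so they are Code DG2 (Oxidizer).
Available-oxygen content 10.6 % by mass meets the Code DG2 criterion (Oxidizer), so the oxygen-release tablets are Code DG2.
Total Code DG2: (three 143 g packs = 429 g) + 485 g = 914 g.
914 g is within the cargo aircraft limit of 1 kg for Code DG2.
Code DG5 quantity: three 323 g packs = 969 g.
969 g ≤ 1 kg (cargo aircraft limit, Code DG5) — within limit.
Every hazard code is within its cargo aircraft limit and no segregation rule is violated.

Yes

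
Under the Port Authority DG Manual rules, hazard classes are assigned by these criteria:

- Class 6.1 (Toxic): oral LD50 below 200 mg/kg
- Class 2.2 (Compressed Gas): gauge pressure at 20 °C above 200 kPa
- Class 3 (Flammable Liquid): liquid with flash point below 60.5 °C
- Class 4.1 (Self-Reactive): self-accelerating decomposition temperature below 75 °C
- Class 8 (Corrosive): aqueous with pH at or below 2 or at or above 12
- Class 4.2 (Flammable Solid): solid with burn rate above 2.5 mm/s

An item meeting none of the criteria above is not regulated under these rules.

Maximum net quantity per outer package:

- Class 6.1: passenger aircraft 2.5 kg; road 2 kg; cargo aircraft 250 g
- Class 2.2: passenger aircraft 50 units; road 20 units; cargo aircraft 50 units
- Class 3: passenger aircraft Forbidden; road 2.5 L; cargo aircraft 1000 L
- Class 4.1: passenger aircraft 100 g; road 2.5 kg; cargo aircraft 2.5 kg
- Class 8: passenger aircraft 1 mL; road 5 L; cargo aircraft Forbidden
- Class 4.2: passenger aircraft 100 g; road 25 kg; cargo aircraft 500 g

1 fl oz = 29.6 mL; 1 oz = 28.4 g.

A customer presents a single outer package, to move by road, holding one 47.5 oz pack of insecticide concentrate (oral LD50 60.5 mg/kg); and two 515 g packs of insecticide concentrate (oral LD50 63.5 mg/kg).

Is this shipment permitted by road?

The insecticide concentrate has oral LD50 60.5 mg/kg, which is < 200 mg/kg, so it is Class 6.1 (Toxic).
With oral LD50 63.5 mg/kg (< 200 mg/kg), the insecticide concentrate falls in Class 6.1.
Total Class 6.1: (one 47.5 oz pack = 1.349 kg) + (two 515 g packs = 1.03 kg) = 2.379 kg.
2.379 kg exceeds the road limit of 2 kg for Class 6.1.

No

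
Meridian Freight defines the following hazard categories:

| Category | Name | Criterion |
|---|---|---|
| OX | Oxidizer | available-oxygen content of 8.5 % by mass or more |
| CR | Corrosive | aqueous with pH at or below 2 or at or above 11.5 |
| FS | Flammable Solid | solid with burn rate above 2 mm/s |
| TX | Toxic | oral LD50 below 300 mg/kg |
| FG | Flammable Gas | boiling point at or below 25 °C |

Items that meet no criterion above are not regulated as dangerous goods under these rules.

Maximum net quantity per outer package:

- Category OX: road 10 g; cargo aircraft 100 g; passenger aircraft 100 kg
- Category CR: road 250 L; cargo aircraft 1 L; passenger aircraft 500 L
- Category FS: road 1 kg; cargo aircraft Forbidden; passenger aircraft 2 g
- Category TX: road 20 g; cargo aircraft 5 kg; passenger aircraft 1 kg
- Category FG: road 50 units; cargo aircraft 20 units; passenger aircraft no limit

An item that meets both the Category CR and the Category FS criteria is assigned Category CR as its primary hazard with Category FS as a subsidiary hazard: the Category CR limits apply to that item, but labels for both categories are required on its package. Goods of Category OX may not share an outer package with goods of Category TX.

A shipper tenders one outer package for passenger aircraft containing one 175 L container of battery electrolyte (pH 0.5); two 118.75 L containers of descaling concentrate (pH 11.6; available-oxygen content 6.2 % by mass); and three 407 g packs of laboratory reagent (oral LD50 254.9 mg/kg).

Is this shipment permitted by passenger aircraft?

With pH 0.5 (≤ 2), the battery electrolyte falls in Category CR.
The descaling concentrate has pH 11.6, which is ≥ 11.5, so it is Category CR (Corrosive).
Oral LD50 254.9 mg/kg meets the Category TX criterion (Toxic), so the laboratory reagent is Category TX.
Category CR net quantity: 175 L + (two 118.75 L containers = 237.5 L) = 412.5 L.
412.5 L ≤ 500 L (passenger aircraft limit, Category CR) — within limit.
Category TX quantity: three 407 g packs = 1.221 kg.
That exceeds the Category TX passenger aircraft limit of 1 kg.
The segregation rule (Category OX with Category TX) does not apply to Category CR with Category TX.

No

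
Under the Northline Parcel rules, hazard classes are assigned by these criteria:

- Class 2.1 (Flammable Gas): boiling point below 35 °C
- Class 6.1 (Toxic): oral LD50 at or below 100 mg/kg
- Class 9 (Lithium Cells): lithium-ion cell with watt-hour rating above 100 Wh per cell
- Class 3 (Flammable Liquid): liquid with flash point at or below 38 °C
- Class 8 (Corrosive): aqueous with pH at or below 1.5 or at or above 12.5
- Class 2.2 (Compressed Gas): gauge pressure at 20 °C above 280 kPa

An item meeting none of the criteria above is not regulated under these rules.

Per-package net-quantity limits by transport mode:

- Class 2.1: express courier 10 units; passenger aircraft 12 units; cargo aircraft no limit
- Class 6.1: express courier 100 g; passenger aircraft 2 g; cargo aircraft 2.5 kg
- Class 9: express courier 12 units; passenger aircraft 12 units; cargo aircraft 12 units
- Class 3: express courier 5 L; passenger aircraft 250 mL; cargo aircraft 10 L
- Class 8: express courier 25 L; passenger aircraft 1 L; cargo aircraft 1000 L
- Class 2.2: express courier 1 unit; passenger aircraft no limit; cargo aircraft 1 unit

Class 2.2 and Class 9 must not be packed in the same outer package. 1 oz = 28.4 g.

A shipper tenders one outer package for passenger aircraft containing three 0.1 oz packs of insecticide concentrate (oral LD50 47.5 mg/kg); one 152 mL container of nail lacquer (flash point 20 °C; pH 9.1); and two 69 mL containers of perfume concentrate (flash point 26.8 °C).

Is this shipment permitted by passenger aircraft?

No

Oral LD50 47.5 mg/kg meets the Class 6.1 criterion (Toxic), so the insecticide concentrate is Class 6.1.
Nail lacquer: flash point 20 °C ≤ 38 °C → Class 3 (Flammable Liquid).
Perfume concentrate: flash point 26.8 °C ≤ 38 °C → Class 3 (Flammable Liquid).
Total Class 3: 152 mL + (two 69 mL containers = 138 mL) = 290 mL.
290 mL exceeds the passenger aircraft limit of 250 mL for Class 3.
Class 6.1 quantity: three 0.1 oz packs = 8.52 g.
8.52 g exceeds the passenger aircraft limit of 2 g for Class 6.1.
The segregation rule (Class 2.2 with Class 9) does not apply to Class 3 with Class 6.1.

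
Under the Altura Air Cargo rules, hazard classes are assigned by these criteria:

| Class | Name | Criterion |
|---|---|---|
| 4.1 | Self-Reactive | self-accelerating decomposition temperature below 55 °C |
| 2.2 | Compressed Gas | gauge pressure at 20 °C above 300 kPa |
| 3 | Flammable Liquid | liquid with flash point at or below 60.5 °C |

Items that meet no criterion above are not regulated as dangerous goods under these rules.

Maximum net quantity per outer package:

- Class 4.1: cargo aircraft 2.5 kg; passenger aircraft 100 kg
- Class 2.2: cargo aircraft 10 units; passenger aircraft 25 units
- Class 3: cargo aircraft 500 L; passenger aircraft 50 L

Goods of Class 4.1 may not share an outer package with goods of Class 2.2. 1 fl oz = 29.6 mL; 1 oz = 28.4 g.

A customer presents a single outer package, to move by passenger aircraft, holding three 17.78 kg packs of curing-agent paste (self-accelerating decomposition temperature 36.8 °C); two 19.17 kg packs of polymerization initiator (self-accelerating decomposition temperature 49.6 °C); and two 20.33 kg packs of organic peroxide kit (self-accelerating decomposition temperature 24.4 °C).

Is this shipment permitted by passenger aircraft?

No

The curing-agent paste has self-accelerating decomposition temperature 36.8 °C, which is < 55 °C, so it is Class 4.1 (Self-Reactive).
Self-accelerating decomposition temperature 49.6 °C meets the Class 4.1 criterion (Self-Reactive), so the polymerization initiator is Class 4.1.
The organic peroxide kit has self-accelerating decomposition temperature 24.4 °C, which is < 55 °C, so it is Class 4.1 (Self-Reactive).
Class 4.1 net quantity: (three 17.78 kg packs = 53.34 kg) + (two 19.17 kg packs = 38.34 kg) + (two 20.33 kg packs = 40.66 kg) = 132.34 kg.
132.34 kg exceeds the passenger aircraft limit of 100 kg for Class 4.1.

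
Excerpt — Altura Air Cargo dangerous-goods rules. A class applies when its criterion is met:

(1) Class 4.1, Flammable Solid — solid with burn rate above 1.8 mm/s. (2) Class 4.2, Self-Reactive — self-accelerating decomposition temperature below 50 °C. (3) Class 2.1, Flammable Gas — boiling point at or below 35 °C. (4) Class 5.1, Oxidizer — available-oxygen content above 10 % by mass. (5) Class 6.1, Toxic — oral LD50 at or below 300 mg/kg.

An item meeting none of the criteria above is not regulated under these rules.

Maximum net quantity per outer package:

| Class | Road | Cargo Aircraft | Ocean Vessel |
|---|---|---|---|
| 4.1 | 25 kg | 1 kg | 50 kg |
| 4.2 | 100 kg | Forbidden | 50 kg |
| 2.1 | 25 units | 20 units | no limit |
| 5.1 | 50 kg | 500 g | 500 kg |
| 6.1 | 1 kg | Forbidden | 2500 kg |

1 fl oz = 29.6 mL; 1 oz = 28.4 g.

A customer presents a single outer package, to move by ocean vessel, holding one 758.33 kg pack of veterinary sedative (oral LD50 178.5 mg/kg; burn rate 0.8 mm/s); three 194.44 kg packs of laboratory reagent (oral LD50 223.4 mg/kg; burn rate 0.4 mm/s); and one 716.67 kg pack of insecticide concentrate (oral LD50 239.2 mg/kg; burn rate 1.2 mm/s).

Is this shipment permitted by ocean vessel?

Yes

Oral LD50 178.5 mg/kg meets the Class 6.1 criterion (Toxic), so the veterinary sedative is Class 6.1.
Oral LD50 223.4 mg/kg meets the Class 6.1 criterion (Toxic), so the laboratory reagent is Class 6.1.
With oral LD50 239.2 mg/kg (≤ 300 mg/kg), the insecticide concentrate falls in Class 6.1.
Total Class 6.1: 758.33 kg + (three 194.44 kg packs = 583.32 kg) + 716.67 kg = 2058.32 kg.
2058.32 kg ≤ 2500 kg (ocean vessel limit, Class 6.1) — within limit.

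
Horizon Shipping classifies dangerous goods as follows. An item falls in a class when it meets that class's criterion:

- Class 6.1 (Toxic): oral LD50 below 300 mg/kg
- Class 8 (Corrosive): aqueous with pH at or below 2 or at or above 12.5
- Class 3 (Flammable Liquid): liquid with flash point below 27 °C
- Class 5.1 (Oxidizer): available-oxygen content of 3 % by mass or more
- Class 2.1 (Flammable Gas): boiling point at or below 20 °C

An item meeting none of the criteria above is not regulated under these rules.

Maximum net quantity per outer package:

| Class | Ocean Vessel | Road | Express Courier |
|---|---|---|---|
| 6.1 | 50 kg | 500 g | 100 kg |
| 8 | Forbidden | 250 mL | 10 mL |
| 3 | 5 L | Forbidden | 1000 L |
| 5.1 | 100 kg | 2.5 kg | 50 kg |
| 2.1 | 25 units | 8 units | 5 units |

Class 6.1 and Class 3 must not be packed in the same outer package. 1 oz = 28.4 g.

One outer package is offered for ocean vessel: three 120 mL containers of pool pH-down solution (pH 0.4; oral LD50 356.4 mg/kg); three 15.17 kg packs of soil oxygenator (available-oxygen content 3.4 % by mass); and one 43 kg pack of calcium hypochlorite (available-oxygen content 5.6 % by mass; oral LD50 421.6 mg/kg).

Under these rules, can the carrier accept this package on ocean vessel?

Pool pH-down solution: pH 0.4 ≤ 2 → Class 8 (Corrosive).
Available-oxygen content 3.4 % by mass meets the Class 5.1 criterion (Oxidizer), so the soil oxygenator is Class 5.1.
The calcium hypochlorite has available-oxygen content 5.6 % by mass, which is ≥ 3 % by mass, so it is Class 5.1 (Oxidizer).
Class 8 quantity: three 120 mL containers = 360 mL.
By ocean vessel, Class 8 is Forbidden regardless of quantity.
Class 5.1 net quantity: (three 15.17 kg packs = 45.51 kg) + 43 kg = 88.51 kg.
That is within the Class 5.1 ocean vessel limit of 100 kg.
The segregation rule (Class 6.1 with Class 3) does not apply to Class 8 with Class 5.1.

No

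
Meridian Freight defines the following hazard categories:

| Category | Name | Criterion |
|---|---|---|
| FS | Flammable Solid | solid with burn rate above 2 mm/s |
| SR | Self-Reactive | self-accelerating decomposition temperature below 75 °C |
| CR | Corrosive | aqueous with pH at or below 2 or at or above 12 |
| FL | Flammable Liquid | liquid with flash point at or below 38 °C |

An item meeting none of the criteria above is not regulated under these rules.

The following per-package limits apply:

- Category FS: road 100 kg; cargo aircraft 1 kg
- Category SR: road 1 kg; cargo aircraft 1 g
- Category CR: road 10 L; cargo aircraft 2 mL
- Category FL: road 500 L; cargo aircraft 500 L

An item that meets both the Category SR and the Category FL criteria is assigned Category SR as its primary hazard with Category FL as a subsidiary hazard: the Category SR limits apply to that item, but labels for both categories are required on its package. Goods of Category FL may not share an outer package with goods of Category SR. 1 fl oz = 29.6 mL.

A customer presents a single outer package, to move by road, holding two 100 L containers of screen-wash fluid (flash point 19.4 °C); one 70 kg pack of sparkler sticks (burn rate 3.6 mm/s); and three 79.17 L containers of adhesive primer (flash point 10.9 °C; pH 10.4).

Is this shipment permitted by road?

Screen-wash fluid: flash point 19.4 °C ≤ 38 °C → Category FL (Flammable Liquid).
Burn rate 3.6 mm/s meets the Category FS criterion (Flammable Solid), so the sparkler sticks are Category FS.
With flash point 10.9 °C (≤ 38 °C), the adhesive primer falls in Category FL.
Category FL net quantity: (two 100 L containers = 200 L) + (three 79.17 L containers = 237.51 L) = 437.51 L.
437.51 L is within the road limit of 500 L for Category FL.
Category FS quantity: 70 kg.
That is within the Category FS road limit of 100 kg.
The segregation rule (Category FL with Category SR) does not apply to Category FL with Category FS.
Every hazard category is within its road limit and no segregation rule is violated.

Yes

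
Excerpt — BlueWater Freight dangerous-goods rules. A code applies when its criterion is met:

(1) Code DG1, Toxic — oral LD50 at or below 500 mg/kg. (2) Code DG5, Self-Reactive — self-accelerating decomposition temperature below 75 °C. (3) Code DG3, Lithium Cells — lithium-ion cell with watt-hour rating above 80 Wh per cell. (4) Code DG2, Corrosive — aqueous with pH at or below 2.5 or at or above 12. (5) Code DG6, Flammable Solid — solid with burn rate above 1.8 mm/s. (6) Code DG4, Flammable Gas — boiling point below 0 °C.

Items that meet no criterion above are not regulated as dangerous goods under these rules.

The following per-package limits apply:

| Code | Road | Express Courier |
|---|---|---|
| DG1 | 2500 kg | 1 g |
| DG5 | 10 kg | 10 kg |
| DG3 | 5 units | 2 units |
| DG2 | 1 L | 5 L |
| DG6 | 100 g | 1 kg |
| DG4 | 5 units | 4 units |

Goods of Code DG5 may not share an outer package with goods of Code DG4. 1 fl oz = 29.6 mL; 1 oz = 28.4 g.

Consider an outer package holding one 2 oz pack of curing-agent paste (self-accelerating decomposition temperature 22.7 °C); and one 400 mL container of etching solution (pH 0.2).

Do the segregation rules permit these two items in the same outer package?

Yes

Self-accelerating decomposition temperature 22.7 °C meets the Code DG5 criterion (Self-Reactive), so the curing-agent paste is Code DG5.
The etching solution has pH 0.2, which is ≤ 2.5, so it is Code DG2 (Corrosive).
No segregation rule bars Code DG5 with Code DG2.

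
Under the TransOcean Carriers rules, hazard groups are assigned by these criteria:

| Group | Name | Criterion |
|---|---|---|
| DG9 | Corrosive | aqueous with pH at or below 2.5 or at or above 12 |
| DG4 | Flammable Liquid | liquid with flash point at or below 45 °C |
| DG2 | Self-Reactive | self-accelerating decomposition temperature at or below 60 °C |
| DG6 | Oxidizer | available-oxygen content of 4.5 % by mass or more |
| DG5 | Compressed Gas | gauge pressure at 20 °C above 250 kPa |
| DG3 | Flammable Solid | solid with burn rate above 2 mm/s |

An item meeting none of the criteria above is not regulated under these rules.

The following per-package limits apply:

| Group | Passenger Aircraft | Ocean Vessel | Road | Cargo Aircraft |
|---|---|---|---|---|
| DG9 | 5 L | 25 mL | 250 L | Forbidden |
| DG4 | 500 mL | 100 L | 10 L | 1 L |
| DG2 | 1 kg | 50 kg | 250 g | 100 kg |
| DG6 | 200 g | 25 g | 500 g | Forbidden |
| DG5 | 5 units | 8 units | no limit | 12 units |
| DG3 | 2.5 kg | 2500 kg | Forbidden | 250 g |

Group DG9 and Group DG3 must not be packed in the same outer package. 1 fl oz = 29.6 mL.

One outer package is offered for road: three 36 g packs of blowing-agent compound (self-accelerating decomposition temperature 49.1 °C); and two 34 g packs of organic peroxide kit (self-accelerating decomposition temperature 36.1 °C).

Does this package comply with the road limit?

Yes

Self-accelerating decomposition temperature 49.1 °C meets the Group DG2 criterion (Self-Reactive), so the blowing-agent compound is Group DG2.
Organic peroxide kit: self-accelerating decomposition temperature 36.1 °C ≤ 60 °C → Group DG2 (Self-Reactive).
Group DG2 net quantity: (three 36 g packs = 108 g) + (two 34 g packs = 68 g) = 176 g.
176 g ≤ 250 g (road limit, Group DG2) — within limit.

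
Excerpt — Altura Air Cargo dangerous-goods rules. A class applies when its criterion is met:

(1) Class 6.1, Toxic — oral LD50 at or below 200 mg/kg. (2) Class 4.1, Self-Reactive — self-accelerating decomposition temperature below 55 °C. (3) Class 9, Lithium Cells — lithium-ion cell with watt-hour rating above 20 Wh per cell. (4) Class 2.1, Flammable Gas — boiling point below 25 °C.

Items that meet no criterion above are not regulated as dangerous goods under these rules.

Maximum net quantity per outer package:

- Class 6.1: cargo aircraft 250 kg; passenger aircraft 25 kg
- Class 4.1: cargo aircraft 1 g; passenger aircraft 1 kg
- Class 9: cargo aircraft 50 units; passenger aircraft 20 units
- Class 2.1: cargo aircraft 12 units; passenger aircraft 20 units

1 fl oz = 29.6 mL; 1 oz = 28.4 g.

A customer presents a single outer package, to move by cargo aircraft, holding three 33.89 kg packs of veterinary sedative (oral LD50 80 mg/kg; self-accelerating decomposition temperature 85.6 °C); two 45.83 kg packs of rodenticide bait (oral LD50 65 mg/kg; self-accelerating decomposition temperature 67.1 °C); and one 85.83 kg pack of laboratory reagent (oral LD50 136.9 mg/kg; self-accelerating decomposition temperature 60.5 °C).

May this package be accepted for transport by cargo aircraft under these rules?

No

Oral LD50 80 mg/kg meets the Class 6.1 criterion (Toxic), so the veterinary sedative is Class 6.1.
With oral LD50 65 mg/kg (≤ 200 mg/kg), the rodenticide bait falls in Class 6.1.
With oral LD50 136.9 mg/kg (≤ 200 mg/kg), the laboratory reagent falls in Class 6.1.
Total Class 6.1: (three 33.89 kg packs = 101.67 kg) + (two 45.83 kg packs = 91.66 kg) + 85.83 kg = 279.16 kg.
279.16 kg > 250 kg (cargo aircraft limit, Class 6.1) — over the limit.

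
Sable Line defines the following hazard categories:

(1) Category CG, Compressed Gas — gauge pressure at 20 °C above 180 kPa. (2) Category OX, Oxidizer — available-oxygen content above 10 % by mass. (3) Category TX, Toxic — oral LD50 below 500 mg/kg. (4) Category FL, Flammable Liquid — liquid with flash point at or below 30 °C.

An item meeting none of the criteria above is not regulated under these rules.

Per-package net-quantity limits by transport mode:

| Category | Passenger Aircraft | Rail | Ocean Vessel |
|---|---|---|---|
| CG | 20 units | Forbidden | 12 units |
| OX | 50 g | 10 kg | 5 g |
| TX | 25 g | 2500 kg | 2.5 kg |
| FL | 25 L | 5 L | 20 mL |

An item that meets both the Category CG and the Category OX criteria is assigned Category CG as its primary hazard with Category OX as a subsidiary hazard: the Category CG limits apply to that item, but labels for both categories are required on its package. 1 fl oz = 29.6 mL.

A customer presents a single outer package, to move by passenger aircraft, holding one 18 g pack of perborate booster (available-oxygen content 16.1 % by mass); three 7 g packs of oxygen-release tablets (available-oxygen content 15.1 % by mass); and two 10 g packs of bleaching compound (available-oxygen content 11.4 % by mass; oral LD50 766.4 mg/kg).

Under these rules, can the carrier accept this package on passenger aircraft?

No

With available-oxygen content 16.1 % by mass (> 10 % by mass), the perborate booster falls in Category OX.
The oxygen-release tablets have available-oxygen content 15.1 % by mass, which is > 10 % by mass, so they are Category OX (Oxidizer).
With available-oxygen content 11.4 % by mass (> 10 % by mass), the bleaching compound falls in Category OX.
Total Category OX: 18 g + (three 7 g packs = 21 g) + (two 10 g packs = 20 g) = 59 g.
59 g exceeds the passenger aircraft limit of 50 g for Category OX.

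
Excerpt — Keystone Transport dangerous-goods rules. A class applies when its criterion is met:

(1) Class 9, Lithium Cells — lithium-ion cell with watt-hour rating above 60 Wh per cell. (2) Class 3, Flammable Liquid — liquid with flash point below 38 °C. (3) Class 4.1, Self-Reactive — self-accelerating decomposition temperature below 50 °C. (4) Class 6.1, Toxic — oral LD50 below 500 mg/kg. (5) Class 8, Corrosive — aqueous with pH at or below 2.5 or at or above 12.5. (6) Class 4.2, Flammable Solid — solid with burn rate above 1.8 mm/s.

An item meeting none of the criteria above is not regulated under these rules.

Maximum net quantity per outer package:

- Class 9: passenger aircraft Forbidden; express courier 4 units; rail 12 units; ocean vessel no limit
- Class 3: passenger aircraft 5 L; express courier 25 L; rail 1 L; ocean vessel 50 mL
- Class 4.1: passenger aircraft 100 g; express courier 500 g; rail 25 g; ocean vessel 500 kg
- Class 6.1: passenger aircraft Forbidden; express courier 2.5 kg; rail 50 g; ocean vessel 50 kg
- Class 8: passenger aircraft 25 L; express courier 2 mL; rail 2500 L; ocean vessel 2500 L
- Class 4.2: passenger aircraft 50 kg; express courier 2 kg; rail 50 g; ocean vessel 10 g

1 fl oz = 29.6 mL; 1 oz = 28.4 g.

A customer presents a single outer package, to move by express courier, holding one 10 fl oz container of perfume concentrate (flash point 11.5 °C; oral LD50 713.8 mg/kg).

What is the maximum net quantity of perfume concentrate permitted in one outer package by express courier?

25 L

Perfume concentrate: flash point 11.5 °C < 38 °C → Class 3 (Flammable Liquid).
The express courier limit for Class 3 is 25 L.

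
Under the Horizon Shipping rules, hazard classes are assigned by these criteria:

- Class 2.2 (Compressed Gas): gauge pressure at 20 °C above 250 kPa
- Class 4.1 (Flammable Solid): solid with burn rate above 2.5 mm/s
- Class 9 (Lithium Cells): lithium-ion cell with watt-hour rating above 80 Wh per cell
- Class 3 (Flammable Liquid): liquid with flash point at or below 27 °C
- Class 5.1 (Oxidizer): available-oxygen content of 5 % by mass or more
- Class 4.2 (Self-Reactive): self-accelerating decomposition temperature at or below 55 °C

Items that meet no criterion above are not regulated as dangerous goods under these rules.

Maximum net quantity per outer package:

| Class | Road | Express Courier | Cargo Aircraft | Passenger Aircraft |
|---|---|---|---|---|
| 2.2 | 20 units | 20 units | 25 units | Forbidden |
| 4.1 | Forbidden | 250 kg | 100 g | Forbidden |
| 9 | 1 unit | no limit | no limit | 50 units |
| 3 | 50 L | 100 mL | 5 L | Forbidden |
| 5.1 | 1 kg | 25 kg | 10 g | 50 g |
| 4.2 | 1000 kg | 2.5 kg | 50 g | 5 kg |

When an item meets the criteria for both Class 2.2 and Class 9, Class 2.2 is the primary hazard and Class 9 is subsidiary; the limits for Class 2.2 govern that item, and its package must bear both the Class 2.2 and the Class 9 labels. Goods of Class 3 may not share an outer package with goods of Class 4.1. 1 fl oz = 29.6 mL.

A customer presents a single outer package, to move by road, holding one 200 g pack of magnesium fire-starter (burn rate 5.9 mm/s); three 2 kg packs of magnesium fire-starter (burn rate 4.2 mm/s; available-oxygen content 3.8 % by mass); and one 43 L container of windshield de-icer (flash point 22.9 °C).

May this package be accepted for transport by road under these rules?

With burn rate 5.9 mm/s (> 2.5 mm/s), the magnesium fire-starter falls in Class 4.1.
With burn rate 4.2 mm/s (> 2.5 mm/s), the magnesium fire-starter falls in Class 4.1.
The windshield de-icer has flash point 22.9 °C, which is ≤ 27 °C, so it is Class 3 (Flammable Liquid).
Class 3 quantity: 43 L.
That is within the Class 3 road limit of 50 L.
Class 4.1 net quantity: 200 g + (three 2 kg packs = 6 kg) = 6.2 kg.
By road, Class 4.1 is Forbidden regardless of quantity.
Class 3 and Class 4.1 may not share an outer package.

No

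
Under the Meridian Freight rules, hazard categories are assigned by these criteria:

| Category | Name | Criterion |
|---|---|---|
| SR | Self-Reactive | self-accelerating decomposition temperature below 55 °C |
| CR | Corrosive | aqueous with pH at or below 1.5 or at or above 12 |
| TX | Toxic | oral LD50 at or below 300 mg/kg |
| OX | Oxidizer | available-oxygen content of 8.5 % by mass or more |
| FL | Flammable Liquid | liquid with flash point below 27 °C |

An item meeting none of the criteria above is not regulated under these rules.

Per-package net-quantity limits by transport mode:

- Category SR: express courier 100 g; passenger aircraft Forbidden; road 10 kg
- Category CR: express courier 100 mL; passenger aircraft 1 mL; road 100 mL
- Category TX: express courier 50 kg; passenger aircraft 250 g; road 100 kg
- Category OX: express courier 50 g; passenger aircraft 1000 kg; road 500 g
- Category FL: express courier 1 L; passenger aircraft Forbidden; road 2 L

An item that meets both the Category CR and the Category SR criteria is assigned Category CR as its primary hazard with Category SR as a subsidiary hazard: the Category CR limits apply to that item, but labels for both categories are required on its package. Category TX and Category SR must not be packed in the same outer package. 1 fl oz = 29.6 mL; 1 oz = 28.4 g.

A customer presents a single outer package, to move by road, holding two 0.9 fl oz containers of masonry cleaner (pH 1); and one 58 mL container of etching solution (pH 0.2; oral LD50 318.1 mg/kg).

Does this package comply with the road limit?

No

Masonry cleaner: pH 1 ≤ 1.5 → Category CR (Corrosive).
pH 0.2 meets the Category CR criterion (Corrosive), so the etching solution is Category CR.
Category CR net quantity: (two 0.9 fl oz containers = 53.28 mL) + 58 mL = 111.28 mL.
111.28 mL > 100 mL (road limit, Category CR) — over the limit.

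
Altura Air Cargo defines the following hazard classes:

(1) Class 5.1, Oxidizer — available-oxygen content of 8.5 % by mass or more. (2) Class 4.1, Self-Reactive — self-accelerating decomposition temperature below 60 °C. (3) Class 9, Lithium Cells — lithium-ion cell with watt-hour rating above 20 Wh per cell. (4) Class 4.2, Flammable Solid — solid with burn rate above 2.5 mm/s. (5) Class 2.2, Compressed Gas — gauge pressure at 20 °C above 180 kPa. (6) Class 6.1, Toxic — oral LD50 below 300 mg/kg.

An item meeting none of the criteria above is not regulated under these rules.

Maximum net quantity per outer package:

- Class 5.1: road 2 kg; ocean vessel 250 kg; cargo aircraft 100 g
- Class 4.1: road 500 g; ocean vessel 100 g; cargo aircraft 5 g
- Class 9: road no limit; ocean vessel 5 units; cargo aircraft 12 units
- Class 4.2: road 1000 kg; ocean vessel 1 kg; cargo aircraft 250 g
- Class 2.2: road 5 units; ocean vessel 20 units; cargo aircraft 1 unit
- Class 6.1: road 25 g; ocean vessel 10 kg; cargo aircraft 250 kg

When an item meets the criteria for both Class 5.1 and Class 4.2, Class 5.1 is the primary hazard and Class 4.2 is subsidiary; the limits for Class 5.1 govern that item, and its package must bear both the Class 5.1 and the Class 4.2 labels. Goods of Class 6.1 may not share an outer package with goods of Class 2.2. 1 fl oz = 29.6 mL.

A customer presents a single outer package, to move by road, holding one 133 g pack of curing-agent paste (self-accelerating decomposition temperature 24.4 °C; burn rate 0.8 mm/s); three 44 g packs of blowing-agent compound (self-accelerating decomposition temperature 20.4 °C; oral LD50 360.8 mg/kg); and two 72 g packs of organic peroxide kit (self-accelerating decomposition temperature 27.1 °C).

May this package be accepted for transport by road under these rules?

Yes

Curing-agent paste: self-accelerating decomposition temperature 24.4 °C < 60 °C → Class 4.1 (Self-Reactive).
Self-accelerating decomposition temperature 20.4 °C meets the Class 4.1 criterion (Self-Reactive), so the blowing-agent compound is Class 4.1.
The organic peroxide kit has self-accelerating decomposition temperature 27.1 °C, which is < 60 °C, so it is Class 4.1 (Self-Reactive).
Class 4.1 net quantity: 133 g + (three 44 g packs = 132 g) + (two 72 g packs = 144 g) = 409 g.
409 g is within the road limit of 500 g for Class 4.1.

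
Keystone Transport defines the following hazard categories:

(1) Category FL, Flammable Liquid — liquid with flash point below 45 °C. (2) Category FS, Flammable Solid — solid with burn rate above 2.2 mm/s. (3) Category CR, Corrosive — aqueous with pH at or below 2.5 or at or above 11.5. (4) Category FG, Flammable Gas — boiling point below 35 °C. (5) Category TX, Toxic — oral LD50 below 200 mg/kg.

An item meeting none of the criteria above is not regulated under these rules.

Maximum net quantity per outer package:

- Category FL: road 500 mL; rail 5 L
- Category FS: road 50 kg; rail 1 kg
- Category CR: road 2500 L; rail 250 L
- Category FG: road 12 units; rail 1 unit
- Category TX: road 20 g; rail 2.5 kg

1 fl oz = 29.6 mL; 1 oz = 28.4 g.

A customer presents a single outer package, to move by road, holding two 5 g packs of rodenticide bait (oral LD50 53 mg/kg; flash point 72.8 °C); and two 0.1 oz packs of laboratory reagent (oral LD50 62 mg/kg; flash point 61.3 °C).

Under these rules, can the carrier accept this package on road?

Yes

With oral LD50 53 mg/kg (< 200 mg/kg), the rodenticide bait falls in Category TX.
The laboratory reagent has oral LD50 62 mg/kg, which is < 200 mg/kg, so it is Category TX (Toxic).
Category TX net quantity: (two 5 g packs = 10 g) + (two 0.1 oz packs = 5.68 g) = 15.68 g.
15.68 g ≤ 20 g (road limit, Category TX) — within limit.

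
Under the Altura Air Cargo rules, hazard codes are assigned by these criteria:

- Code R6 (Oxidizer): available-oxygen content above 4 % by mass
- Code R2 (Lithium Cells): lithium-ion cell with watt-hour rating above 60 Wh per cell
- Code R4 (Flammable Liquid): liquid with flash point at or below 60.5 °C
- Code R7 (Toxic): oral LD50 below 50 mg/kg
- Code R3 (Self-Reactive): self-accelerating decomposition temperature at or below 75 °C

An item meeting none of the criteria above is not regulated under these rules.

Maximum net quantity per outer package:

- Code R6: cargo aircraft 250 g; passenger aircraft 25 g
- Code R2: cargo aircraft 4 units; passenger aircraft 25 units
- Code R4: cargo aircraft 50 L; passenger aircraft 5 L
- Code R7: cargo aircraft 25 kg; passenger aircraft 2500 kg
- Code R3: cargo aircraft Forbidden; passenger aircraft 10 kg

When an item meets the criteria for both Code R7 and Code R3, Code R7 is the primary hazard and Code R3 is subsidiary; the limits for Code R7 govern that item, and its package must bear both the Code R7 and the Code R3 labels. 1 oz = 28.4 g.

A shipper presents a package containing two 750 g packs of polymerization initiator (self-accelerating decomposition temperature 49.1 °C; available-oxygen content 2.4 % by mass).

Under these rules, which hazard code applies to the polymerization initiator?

The polymerization initiator has self-accelerating decomposition temperature 49.1 °C, which is ≤ 75 °C, so it is Code R3 (Self-Reactive).

Code R3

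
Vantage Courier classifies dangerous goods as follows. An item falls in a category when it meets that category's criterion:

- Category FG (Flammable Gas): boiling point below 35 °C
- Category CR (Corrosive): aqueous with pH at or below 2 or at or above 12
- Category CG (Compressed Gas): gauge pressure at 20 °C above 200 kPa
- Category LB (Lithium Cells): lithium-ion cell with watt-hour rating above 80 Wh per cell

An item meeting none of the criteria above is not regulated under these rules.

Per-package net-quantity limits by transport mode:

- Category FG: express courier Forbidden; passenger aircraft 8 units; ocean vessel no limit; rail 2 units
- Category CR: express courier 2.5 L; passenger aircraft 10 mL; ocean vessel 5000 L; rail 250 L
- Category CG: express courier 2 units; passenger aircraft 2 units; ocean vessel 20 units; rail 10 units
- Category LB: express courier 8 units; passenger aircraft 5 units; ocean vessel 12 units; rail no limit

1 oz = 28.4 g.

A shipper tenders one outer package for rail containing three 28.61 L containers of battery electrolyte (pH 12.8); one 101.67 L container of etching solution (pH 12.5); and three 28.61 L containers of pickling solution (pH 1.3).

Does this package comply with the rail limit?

Battery electrolyte: pH 12.8 ≥ 12 → Category CR (Corrosive).
pH 12.5 meets the Category CR criterion (Corrosive), so the etching solution is Category CR.
pH 1.3 meets the Category CR criterion (Corrosive), so the pickling solution is Category CR.
Category CR net quantity: (three 28.61 L containers = 85.83 L) + 101.67 L + (three 28.61 L containers = 85.83 L) = 273.33 L.
That exceeds the Category CR rail limit of 250 L.

No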